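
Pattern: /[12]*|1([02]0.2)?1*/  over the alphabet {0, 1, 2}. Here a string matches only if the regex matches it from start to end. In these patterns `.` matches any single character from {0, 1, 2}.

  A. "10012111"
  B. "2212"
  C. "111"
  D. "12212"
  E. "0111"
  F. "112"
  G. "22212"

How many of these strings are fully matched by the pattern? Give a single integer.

A → match
B → match
C → match
D → match
E → no match
F → match
G → match
Total matched: 6

6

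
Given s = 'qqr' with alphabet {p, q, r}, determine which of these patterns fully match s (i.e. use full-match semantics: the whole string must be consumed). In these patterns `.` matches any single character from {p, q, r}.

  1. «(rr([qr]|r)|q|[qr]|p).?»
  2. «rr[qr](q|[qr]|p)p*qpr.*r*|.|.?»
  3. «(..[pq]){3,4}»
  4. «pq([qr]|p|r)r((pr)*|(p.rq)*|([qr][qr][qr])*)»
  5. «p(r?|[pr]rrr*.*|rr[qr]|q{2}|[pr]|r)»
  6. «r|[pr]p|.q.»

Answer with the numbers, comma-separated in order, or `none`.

1 → no match
2 → no match
3 → no match
4 → no match — must start with 'pq'
5 → no match — must start with 'p'
6 → match

6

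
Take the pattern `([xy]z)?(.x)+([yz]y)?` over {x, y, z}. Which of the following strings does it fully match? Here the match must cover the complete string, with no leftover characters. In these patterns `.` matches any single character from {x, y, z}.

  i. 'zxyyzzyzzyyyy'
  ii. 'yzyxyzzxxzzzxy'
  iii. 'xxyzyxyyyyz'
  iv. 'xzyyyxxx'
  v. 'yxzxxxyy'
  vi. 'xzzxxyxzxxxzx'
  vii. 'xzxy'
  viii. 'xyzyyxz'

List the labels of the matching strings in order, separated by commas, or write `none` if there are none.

v

i → no match
ii → no match
iii → no match
iv → no match
v → match
vi → no match
vii → no match
viii → no match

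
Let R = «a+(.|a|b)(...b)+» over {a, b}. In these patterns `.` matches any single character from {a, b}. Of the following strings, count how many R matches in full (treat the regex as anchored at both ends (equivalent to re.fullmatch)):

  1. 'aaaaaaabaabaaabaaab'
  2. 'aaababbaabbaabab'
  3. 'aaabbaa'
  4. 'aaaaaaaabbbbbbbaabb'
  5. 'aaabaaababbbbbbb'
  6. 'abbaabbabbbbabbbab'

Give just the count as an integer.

1 → match
2 → no match
3 → no match — must end with 'b'
4 → match
5 → match
6 → match
Total matched: 4

4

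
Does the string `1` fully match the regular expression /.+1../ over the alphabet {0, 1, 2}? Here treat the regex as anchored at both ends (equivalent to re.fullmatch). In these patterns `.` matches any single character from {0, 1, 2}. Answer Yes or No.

No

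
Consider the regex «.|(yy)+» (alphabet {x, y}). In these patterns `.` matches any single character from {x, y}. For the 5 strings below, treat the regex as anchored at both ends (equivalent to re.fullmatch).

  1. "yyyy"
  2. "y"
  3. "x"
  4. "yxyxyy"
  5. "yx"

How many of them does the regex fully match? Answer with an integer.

1. "yyyy" → match
2. "y" → match
3. "x" → match
4. "yxyxyy" → no match
5. "yx" → no match
Total matched: 3

3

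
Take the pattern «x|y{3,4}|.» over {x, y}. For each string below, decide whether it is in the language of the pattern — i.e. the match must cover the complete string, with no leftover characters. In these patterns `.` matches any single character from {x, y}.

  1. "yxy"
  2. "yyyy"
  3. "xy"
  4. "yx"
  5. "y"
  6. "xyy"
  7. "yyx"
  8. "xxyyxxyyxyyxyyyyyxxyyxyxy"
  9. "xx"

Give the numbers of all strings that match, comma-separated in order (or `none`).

1. "yxy" → no match
2. "yyyy" → match
3. "xy" → no match
4. "yx" → no match
5. "y" → match
6. "xyy" → no match
7. "yyx" → no match
8 → no match
9. "xx" → no match

2, 5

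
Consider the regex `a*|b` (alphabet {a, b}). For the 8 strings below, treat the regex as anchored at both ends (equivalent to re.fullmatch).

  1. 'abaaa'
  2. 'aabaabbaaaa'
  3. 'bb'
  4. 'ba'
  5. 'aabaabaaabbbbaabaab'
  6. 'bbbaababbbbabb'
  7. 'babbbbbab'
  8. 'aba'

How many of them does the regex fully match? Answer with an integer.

1. 'abaaa' → no match
2. 'aabaabbaaaa' → no match
3. 'bb' → no match
4. 'ba' → no match
5 → no match
6 → no match
7. 'babbbbbab' → no match
8. 'aba' → no match
Total matched: 0

0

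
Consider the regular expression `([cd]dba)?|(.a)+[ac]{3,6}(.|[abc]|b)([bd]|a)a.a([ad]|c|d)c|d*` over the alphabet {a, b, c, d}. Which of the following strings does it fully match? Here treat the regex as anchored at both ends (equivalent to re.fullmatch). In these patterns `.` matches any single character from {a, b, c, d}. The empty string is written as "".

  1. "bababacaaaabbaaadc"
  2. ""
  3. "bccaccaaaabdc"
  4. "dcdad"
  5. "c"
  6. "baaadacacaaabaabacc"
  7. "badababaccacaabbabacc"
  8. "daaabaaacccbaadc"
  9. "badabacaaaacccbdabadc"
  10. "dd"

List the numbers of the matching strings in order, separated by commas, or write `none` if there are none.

1 → match
2 → match
3 → no match
4 → no match
5 → no match
6 → match
7 → match
8 → no match
9 → match
10 → match

1, 2, 6, 7, 9, 10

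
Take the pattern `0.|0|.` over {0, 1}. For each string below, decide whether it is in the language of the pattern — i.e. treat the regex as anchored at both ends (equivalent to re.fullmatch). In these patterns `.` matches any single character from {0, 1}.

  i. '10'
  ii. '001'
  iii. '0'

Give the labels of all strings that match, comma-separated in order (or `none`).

iii

i. '10' → no match
ii. '001' → no match
iii. '0' → match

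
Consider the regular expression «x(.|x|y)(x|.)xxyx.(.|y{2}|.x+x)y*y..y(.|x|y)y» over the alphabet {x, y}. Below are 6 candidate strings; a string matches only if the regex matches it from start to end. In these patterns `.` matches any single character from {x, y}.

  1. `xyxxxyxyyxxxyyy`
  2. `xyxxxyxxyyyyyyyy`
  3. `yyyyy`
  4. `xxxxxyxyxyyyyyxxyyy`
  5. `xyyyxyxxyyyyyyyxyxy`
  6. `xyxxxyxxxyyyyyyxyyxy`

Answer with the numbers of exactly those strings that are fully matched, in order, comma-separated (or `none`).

1 → no match
2 → match
3. `yyyyy` → no match — must start with `x`
4 → match
5 → no match
6 → match

2, 4, 6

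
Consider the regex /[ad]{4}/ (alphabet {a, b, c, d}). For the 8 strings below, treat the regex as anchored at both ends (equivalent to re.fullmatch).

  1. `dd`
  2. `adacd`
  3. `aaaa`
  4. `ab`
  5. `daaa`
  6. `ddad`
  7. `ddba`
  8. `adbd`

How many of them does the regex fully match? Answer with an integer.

1 → no match
2 → no match
3 → match
4 → no match
5 → match
6 → match
7 → no match
8 → no match
Total matched: 3

3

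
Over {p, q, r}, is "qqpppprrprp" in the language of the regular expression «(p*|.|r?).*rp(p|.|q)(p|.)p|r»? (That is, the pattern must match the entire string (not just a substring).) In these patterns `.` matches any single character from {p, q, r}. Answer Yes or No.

No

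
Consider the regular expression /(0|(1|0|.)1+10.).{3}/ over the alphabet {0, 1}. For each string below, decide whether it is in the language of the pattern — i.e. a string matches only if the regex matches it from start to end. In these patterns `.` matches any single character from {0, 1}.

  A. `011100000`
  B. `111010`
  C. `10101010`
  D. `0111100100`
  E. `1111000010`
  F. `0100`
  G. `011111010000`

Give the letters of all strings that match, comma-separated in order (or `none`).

A → match
B → no match
C → no match
D → match
E → no match
F → match
G → no match

A, D, F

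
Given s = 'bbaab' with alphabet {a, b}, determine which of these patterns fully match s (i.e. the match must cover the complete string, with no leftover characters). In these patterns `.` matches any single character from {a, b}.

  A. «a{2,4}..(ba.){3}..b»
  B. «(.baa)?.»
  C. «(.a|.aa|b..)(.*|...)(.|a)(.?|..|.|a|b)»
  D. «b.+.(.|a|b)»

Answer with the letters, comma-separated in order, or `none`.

B, C, D

A → no match — must start with 'a'
B → match
C → match
D → match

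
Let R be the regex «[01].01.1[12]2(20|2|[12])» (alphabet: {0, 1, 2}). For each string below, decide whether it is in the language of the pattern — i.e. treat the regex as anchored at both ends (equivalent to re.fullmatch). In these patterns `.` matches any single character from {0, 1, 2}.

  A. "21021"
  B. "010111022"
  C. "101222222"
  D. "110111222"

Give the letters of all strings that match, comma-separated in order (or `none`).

D

A. "21021" → no match
B. "010111022" → no match
C. "101222222" → no match
D. "110111222" → match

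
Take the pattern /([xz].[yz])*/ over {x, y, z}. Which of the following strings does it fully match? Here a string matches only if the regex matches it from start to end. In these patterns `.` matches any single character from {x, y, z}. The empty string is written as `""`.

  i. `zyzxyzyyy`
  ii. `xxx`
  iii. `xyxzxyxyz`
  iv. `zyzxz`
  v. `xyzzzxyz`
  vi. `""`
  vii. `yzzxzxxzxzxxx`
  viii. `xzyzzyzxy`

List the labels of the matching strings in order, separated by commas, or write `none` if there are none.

vi, viii

i. `zyzxyzyyy` → no match
ii. `xxx` → no match
iii. `xyxzxyxyz` → no match
iv. `zyzxz` → no match
v. `xyzzzxyz` → no match
vi. `""` → match
vii → no match
viii. `xzyzzyzxy` → match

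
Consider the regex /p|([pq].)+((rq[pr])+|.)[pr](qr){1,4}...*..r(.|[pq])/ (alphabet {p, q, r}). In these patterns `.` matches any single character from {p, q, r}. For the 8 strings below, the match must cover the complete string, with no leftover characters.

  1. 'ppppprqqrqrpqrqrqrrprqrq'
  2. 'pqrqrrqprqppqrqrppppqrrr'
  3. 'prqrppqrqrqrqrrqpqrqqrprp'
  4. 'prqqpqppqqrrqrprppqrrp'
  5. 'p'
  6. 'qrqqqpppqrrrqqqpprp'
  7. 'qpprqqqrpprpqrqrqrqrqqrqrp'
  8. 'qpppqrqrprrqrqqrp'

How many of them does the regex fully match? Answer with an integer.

8

1 → match
2 → match
3 → match
4 → match
5 → match
6 → match
7 → match
8 → match
Total matched: 8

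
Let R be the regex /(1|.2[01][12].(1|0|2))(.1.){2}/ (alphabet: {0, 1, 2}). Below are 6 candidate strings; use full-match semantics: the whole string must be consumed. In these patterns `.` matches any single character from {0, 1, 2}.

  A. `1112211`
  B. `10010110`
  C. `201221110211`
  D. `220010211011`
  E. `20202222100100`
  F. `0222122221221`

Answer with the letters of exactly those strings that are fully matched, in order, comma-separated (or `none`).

A → match
B → no match
C → no match
D → no match
E → no match
F → no match

A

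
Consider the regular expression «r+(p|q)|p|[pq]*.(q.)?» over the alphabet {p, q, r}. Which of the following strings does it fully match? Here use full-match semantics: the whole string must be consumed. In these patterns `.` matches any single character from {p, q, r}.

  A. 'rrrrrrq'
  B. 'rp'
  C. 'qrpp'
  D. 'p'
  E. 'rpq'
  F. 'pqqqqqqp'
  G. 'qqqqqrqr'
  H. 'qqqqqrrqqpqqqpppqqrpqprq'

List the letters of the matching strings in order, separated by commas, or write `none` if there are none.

A, B, D, F, G

A → match
B → match
C → no match
D → match
E → no match
F → match
G → match
H → no match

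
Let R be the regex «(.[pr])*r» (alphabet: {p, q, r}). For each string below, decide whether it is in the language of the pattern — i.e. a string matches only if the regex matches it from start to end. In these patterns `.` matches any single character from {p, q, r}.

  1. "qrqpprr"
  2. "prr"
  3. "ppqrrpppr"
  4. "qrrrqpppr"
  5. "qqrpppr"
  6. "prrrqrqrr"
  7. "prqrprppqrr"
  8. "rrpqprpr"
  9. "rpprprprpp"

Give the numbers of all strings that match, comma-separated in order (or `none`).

1 → match
2 → match
3 → match
4 → match
5 → no match
6 → match
7 → match
8 → no match
9 → no match — must end with "r"

1, 2, 3, 4, 6, 7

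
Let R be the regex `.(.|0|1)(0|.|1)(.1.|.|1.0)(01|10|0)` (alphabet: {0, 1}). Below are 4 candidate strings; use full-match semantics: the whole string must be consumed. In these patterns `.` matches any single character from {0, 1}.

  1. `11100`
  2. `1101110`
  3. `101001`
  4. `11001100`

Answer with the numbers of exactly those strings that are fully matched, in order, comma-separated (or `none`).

1. `11100` → match
2. `1101110` → match
3. `101001` → match
4. `11001100` → no match

1, 2, 3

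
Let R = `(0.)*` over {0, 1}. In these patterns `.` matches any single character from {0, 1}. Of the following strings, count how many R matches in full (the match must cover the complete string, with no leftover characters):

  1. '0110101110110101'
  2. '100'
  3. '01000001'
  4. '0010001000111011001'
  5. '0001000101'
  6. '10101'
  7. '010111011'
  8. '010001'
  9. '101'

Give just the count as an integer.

1 → no match
2 → no match
3 → match
4 → no match
5 → match
6 → no match
7 → no match
8 → match
9 → no match
Total matched: 3

3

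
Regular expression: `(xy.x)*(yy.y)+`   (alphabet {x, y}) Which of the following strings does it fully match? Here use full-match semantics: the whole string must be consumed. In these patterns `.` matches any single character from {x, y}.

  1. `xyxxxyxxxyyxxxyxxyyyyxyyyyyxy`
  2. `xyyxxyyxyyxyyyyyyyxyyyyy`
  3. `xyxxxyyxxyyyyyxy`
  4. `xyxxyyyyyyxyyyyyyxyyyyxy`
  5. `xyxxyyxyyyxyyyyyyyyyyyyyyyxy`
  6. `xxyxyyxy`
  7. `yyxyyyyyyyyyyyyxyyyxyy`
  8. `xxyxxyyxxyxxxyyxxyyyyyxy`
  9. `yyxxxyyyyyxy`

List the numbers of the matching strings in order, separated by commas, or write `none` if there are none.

2, 5

1 → no match
2 → match
3 → no match
4 → no match
5 → match
6 → no match
7 → no match
8 → no match
9 → no match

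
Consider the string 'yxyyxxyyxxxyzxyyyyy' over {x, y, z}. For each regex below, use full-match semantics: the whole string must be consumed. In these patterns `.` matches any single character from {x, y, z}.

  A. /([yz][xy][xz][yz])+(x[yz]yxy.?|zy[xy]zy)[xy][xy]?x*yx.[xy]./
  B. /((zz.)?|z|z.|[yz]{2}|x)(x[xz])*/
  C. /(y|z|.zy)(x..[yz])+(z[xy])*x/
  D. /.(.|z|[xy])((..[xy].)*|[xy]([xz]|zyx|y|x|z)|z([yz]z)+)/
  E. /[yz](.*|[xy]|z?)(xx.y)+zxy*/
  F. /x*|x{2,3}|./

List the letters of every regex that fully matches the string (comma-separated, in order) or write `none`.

A → no match
B → no match
C → no match — must end with 'x'
D → no match
E → match
F → no match

E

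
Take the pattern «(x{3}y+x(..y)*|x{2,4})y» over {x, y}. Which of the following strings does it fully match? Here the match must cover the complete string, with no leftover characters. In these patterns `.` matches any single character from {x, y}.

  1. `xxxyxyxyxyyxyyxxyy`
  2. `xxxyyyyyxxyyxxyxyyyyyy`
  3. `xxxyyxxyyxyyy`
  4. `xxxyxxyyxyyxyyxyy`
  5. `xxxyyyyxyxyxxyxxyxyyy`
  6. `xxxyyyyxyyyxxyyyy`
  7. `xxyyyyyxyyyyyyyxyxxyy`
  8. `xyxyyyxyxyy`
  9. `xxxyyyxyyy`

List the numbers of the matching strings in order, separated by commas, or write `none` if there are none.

1 → match
2 → match
3 → match
4 → no match
5 → match
6 → no match
7 → no match
8 → no match
9 → no match

1, 2, 3, 5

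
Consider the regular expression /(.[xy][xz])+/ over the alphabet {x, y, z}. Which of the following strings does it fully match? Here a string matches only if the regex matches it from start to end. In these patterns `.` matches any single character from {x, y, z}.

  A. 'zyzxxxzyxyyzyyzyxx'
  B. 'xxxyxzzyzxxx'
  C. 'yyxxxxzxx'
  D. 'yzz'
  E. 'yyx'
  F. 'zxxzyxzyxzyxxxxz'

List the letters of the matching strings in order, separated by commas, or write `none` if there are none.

A, B, C, E

A → match
B → match
C → match
D → no match
E → match
F → no match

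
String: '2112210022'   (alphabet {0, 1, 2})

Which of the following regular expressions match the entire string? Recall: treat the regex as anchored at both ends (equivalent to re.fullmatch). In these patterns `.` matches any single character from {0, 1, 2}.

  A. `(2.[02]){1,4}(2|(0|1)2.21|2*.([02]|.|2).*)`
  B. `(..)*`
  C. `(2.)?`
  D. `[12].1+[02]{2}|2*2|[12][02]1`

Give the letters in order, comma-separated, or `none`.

B

A → no match
B → match
C → no match
D → no match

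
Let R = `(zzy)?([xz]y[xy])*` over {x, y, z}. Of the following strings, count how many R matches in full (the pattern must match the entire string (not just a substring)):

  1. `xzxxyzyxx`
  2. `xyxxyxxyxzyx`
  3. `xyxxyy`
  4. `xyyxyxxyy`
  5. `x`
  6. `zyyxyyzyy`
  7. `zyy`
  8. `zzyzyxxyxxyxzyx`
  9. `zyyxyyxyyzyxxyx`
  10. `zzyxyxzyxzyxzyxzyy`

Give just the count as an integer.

1 → no match
2 → match
3 → match
4 → match
5 → no match
6 → match
7 → match
8 → match
9 → match
10 → match
Total matched: 8

8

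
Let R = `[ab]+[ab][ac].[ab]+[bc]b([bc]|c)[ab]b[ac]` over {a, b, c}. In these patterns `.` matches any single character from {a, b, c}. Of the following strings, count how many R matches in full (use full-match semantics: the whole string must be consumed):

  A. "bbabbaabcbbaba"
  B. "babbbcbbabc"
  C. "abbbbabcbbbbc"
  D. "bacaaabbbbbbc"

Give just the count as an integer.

2

A → match
B → no match
C → no match
D → match
Total matched: 2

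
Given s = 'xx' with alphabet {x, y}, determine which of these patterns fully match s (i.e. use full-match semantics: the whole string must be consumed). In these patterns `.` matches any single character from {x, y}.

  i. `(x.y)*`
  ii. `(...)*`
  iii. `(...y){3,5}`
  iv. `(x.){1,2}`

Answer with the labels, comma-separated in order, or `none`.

iv

i → no match
ii → no match
iii → no match — must end with 'y'
iv → match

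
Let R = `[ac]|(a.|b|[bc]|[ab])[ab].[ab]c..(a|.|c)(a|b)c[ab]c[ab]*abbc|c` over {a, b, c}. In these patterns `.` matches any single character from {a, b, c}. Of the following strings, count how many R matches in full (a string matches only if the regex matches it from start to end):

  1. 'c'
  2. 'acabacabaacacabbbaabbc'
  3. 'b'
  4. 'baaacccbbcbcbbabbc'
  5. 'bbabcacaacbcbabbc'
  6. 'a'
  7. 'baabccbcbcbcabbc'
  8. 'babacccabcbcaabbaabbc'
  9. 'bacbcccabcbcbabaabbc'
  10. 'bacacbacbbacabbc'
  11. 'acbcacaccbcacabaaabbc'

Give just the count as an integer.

1 → match
2 → match
3 → no match
4 → match
5 → match
6 → match
7 → match
8 → match
9 → match
10 → no match
11 → match
Total matched: 9

9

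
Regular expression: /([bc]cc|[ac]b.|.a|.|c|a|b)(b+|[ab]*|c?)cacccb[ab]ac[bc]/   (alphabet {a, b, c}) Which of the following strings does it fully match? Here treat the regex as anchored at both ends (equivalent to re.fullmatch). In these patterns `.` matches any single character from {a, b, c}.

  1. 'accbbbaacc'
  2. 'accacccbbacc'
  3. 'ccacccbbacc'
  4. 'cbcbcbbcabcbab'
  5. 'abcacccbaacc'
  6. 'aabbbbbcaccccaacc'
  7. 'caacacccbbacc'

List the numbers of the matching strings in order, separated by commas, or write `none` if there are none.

2, 3, 5, 7

1 → no match
2 → match
3 → match
4 → no match
5 → match
6 → no match
7 → match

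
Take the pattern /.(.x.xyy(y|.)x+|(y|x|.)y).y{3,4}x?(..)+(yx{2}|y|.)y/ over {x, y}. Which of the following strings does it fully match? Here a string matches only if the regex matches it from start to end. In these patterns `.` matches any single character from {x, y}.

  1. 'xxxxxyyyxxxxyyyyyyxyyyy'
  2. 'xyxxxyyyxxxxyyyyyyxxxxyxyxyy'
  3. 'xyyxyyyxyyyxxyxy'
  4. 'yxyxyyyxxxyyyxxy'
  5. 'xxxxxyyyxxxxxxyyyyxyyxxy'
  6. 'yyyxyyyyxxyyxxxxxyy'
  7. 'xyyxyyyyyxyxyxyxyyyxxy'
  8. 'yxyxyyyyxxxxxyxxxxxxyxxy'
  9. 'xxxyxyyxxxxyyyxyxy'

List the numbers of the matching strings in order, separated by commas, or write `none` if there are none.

1, 2, 3, 4, 5, 6, 7, 8, 9

1 → match
2 → match
3 → match
4 → match
5 → match
6 → match
7 → match
8 → match
9 → match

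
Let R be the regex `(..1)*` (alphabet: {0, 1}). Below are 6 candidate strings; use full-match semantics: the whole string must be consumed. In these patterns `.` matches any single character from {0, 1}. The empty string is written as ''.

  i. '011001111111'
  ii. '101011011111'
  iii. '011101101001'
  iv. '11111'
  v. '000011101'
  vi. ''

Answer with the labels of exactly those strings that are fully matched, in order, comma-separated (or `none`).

i, ii, iii, vi

i → match
ii → match
iii → match
iv → no match
v → no match
vi → match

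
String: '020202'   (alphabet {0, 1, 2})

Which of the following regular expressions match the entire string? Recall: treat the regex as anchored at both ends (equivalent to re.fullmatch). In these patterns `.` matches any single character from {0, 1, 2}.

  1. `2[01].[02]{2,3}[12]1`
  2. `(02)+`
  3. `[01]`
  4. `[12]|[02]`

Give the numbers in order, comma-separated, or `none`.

2

1 → no match — must start with '2'
2 → match
3 → no match
4 → no match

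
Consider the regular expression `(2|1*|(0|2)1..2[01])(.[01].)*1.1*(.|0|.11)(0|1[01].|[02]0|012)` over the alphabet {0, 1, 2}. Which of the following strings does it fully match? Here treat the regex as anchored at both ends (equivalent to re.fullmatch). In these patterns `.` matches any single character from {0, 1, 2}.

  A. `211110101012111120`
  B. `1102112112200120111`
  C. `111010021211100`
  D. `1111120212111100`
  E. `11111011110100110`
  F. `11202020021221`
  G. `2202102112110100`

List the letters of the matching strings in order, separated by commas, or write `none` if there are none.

A → match
B → match
C → match
D → match
E → match
F → no match
G → match

A, B, C, D, E, G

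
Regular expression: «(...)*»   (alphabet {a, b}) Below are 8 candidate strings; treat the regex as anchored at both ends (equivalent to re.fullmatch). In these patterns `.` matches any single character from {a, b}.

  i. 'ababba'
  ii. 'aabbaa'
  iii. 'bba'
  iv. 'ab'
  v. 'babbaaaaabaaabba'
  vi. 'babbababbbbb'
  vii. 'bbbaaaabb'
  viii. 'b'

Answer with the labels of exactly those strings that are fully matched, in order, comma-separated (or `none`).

i, ii, iii, vi, vii

i → match
ii → match
iii → match
iv → no match
v → no match
vi → match
vii → match
viii → no match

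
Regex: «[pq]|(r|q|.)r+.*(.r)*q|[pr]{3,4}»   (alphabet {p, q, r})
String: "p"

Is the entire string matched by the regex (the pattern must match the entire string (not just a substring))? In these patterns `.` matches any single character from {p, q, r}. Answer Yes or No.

Yes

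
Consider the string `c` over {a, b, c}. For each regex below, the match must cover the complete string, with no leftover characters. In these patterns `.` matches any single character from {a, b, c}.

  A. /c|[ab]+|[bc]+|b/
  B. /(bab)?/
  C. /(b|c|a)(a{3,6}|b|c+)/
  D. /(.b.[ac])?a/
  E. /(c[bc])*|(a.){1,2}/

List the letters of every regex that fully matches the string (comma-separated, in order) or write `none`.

A

A → match
B → no match
C → no match
D → no match — must end with `a`
E → no match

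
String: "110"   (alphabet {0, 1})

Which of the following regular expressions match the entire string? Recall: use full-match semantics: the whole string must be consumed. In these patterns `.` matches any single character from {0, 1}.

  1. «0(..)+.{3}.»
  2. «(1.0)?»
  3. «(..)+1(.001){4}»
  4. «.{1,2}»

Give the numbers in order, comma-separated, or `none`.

2

1 → no match — must start with "0"
2 → match
3 → no match — must end with "001"
4 → no match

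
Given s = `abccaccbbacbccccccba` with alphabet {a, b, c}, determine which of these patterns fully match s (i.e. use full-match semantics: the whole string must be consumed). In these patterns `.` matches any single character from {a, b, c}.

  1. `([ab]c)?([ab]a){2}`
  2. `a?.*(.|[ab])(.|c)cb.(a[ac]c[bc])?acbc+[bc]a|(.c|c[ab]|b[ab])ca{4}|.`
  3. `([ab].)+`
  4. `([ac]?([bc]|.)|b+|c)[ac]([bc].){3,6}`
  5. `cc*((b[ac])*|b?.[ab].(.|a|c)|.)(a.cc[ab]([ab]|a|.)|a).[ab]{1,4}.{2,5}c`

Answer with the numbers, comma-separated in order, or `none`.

2

1 → no match
2 → match
3 → no match
4 → no match
5 → no match — must start with `c`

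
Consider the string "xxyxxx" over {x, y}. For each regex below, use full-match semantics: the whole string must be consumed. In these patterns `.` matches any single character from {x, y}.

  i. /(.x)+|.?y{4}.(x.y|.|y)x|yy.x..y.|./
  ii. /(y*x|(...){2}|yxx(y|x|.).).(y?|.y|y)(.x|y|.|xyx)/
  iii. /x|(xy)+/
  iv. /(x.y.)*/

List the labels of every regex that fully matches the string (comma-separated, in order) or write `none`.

i → match
ii → no match
iii → no match
iv → no match

i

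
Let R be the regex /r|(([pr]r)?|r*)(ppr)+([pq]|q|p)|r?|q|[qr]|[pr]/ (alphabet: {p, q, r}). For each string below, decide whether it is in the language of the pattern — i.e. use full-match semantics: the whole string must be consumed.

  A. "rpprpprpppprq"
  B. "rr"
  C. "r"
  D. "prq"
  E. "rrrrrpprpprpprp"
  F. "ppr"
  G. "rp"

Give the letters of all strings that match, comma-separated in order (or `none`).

A → no match
B → no match
C → match
D → no match
E → match
F → no match
G → no match

C, E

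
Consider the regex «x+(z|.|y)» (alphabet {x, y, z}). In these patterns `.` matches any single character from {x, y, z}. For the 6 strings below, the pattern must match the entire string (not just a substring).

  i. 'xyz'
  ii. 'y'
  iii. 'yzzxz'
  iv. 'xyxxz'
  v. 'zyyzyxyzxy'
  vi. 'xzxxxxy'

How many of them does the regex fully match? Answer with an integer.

i → no match
ii → no match — must start with 'x'
iii → no match — must start with 'x'
iv → no match
v → no match — must start with 'x'
vi → no match
Total matched: 0

0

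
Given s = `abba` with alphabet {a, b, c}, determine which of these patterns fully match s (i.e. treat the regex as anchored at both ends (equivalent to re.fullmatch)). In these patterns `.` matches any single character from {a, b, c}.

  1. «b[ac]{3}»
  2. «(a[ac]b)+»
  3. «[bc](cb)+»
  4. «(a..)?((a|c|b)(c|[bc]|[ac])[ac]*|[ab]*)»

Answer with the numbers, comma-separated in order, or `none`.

1 → no match — must start with `b`
2 → no match — must end with `b`
3 → no match — must end with `cb`
4 → match

4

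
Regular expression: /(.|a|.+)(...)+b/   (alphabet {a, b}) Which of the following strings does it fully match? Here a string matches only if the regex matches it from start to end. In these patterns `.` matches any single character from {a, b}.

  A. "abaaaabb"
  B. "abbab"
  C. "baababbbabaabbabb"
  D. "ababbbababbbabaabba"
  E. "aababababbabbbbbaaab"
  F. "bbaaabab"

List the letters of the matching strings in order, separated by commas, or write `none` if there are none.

A → match
B → match
C → match
D → no match — must end with "b"
E → match
F → match

A, B, C, E, F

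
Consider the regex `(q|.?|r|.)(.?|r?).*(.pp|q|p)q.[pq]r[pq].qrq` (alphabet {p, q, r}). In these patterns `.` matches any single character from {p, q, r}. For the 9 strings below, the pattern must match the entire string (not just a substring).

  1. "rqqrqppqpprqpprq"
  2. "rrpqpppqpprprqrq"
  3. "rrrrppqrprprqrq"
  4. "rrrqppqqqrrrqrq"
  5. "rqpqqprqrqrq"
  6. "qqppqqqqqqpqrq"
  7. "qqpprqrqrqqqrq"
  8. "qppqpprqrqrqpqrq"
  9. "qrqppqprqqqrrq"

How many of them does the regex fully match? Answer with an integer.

3

1 → no match — must end with "qrq"
2 → match
3 → match
4 → no match
5 → match
6 → no match
7 → no match
8 → no match
9 → no match — must end with "qrq"
Total matched: 3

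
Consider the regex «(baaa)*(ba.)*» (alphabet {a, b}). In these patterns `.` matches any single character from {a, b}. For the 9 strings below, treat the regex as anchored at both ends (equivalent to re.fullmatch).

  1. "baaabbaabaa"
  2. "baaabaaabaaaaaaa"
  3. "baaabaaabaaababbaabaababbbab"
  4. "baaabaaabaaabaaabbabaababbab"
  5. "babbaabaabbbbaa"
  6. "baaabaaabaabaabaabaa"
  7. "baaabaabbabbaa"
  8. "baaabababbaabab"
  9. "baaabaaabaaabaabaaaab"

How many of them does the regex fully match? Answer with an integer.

1

1 → no match
2 → no match
3 → no match
4 → no match
5 → no match
6 → match
7 → no match
8 → no match
9 → no match
Total matched: 1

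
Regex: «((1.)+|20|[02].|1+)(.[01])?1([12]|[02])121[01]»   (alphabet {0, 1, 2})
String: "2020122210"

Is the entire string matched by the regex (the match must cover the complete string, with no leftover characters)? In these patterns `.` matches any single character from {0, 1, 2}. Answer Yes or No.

No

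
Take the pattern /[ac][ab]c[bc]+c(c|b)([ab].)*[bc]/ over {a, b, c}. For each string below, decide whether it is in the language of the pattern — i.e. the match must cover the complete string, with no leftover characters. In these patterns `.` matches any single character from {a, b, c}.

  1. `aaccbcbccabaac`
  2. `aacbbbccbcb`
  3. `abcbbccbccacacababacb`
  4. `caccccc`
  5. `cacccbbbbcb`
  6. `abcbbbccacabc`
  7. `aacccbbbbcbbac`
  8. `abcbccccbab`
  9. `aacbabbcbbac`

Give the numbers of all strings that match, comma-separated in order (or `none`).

1 → match
2. `aacbbbccbcb` → match
3 → match
4. `caccccc` → match
5. `cacccbbbbcb` → match
6 → match
7 → match
8. `abcbccccbab` → match
9. `aacbabbcbbac` → no match

1, 2, 3, 4, 5, 6, 7, 8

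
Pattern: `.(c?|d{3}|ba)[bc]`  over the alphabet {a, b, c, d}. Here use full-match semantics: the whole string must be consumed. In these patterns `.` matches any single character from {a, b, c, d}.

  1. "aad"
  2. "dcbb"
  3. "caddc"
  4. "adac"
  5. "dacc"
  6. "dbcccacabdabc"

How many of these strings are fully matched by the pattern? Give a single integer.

1. "aad" → no match
2. "dcbb" → no match
3. "caddc" → no match
4. "adac" → no match
5. "dacc" → no match
6 → no match
Total matched: 0

0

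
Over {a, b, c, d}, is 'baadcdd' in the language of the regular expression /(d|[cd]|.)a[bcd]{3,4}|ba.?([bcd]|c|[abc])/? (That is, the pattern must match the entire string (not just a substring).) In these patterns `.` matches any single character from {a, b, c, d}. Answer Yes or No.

No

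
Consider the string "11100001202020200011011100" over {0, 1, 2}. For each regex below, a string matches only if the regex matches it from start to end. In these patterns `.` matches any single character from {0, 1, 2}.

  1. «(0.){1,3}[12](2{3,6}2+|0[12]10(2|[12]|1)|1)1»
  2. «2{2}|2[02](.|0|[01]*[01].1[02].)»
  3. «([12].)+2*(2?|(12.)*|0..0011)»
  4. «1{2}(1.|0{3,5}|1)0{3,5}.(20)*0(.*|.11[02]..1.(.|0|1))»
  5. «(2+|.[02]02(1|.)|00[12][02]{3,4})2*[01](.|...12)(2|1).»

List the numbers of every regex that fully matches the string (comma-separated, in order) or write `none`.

4

1 → no match — must start with "0"
2 → no match — must start with "2"
3 → no match
4 → match
5 → no match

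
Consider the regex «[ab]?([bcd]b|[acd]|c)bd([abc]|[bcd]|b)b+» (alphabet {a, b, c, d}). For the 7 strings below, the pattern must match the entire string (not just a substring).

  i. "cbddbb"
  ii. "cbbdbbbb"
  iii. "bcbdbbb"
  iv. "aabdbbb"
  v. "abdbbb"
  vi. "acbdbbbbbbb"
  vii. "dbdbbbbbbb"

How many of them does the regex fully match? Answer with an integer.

7

i → match
ii → match
iii → match
iv → match
v → match
vi → match
vii → match
Total matched: 7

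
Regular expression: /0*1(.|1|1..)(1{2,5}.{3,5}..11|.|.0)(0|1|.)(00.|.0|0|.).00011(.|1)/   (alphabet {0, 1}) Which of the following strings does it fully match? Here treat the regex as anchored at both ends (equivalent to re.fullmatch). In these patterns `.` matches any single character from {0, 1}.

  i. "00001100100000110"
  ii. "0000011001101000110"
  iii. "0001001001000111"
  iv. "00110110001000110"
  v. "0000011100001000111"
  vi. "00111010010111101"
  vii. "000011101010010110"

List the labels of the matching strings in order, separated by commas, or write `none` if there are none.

i, ii, iii, iv, v

i → match
ii → match
iii → match
iv → match
v → match
vi → no match
vii → no match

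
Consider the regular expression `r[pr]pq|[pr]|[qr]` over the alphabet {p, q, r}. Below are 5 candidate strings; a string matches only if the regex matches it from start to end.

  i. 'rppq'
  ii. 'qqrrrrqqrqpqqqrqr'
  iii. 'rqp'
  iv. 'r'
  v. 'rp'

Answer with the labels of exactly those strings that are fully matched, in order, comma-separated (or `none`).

i, iv

i → match
ii → no match
iii → no match
iv → match
v → no match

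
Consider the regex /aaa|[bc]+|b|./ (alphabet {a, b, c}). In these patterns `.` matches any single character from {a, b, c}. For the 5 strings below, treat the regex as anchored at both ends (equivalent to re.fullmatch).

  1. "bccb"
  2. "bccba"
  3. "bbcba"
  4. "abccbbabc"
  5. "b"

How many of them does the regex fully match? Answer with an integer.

1 → match
2 → no match
3 → no match
4 → no match
5 → match
Total matched: 2

2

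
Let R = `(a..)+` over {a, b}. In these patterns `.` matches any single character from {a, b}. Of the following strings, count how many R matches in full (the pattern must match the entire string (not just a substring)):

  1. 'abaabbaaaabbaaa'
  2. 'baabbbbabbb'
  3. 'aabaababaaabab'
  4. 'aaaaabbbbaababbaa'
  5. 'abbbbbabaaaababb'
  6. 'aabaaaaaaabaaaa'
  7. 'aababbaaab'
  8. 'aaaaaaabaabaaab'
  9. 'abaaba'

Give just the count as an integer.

1 → match
2. 'baabbbbabbb' → no match — must start with 'a'
3 → no match
4 → no match
5 → no match
6 → match
7. 'aababbaaab' → no match
8 → match
9. 'abaaba' → match
Total matched: 4

4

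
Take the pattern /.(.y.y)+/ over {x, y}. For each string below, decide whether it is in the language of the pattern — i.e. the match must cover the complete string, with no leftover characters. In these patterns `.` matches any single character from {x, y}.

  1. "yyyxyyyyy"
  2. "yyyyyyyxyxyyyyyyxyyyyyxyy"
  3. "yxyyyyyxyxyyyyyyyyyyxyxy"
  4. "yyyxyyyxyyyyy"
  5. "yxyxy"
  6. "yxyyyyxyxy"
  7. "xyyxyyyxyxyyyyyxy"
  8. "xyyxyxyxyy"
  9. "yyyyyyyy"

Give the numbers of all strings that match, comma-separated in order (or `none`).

1 → match
2 → no match
3 → no match
4 → match
5 → match
6 → no match
7 → match
8 → no match
9 → no match

1, 4, 5, 7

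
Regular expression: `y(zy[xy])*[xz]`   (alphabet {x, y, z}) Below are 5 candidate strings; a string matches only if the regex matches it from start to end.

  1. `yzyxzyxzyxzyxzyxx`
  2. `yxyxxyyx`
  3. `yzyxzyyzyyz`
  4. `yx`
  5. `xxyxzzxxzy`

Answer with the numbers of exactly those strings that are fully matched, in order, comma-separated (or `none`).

1 → match
2. `yxyxxyyx` → no match
3. `yzyxzyyzyyz` → match
4. `yx` → match
5. `xxyxzzxxzy` → no match — must start with `y`

1, 3, 4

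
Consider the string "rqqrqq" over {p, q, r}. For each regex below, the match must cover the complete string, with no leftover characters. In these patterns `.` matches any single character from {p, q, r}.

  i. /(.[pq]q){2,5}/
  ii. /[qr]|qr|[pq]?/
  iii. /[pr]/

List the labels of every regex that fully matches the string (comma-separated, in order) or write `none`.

i → match
ii → no match
iii → no match

i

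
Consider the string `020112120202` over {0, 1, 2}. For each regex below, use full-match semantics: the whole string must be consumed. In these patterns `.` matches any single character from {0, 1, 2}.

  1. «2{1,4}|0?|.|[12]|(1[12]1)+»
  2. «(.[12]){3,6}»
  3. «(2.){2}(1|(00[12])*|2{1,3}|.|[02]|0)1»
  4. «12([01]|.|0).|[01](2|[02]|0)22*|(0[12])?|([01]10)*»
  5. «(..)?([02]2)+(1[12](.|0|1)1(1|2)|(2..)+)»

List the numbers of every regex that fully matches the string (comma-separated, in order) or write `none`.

2

1 → no match
2 → match
3 → no match — must start with `2`
4 → no match
5 → no match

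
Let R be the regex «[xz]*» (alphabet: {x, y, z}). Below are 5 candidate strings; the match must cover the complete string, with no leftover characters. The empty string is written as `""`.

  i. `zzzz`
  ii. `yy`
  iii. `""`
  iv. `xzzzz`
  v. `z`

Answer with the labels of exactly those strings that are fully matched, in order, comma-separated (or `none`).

i. `zzzz` → match
ii. `yy` → no match
iii. `""` → match
iv. `xzzzz` → match
v. `z` → match

i, iii, iv, v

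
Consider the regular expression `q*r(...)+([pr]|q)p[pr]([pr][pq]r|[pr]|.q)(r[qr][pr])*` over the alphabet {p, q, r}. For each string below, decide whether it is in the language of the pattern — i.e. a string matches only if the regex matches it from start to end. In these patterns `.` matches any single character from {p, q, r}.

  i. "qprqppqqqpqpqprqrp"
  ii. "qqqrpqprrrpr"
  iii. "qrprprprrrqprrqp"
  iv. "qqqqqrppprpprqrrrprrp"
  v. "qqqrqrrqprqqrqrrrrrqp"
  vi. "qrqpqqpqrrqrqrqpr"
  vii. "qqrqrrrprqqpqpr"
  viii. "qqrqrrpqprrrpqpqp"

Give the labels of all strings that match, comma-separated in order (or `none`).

i → no match
ii → no match
iii → no match
iv → match
v → match
vi → no match
vii → no match
viii → no match

iv, v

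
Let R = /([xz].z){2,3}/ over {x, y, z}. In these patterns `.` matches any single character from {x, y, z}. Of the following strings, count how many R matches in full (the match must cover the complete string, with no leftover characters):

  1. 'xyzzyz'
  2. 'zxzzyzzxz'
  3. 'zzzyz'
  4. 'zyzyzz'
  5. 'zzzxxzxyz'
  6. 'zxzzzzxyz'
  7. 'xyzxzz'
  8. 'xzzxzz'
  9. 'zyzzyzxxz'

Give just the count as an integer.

7

1 → match
2 → match
3 → no match
4 → no match
5 → match
6 → match
7 → match
8 → match
9 → match
Total matched: 7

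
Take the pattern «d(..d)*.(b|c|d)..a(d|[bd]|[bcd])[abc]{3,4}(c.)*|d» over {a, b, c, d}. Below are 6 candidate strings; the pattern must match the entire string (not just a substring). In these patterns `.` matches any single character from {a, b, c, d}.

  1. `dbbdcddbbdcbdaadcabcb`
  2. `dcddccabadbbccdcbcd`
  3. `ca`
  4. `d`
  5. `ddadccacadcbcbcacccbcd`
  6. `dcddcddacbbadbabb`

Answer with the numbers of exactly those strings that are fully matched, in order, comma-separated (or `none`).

1 → match
2 → match
3 → no match — must start with `d`
4 → match
5 → match
6 → match

1, 2, 4, 5, 6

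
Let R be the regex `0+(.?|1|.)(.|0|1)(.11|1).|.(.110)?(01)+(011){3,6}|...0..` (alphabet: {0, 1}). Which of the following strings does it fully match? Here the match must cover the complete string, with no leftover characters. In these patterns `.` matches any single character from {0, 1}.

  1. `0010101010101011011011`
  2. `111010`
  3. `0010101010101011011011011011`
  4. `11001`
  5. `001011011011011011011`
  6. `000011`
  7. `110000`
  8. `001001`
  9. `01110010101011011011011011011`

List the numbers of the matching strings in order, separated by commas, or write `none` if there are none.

1 → match
2 → match
3 → match
4 → no match
5 → match
6 → match
7 → match
8 → match
9 → match

1, 2, 3, 5, 6, 7, 8, 9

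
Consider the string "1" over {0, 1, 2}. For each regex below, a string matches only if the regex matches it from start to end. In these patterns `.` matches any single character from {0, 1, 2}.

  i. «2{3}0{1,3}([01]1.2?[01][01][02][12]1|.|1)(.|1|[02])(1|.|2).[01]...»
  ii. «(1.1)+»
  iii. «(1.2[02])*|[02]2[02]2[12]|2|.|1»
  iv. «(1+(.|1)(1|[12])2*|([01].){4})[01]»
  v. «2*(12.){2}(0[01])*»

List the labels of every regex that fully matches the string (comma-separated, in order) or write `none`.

iii

i → no match — must start with "2"
ii → no match
iii → match
iv → no match
v → no match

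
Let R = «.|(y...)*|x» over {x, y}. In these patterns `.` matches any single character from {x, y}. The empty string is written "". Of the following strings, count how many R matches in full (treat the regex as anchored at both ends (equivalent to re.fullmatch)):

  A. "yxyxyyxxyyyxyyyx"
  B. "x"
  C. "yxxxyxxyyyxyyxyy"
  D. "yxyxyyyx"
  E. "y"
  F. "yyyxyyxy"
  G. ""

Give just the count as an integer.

7

A → match
B. "x" → match
C → match
D. "yxyxyyyx" → match
E. "y" → match
F. "yyyxyyxy" → match
G. "" → match
Total matched: 7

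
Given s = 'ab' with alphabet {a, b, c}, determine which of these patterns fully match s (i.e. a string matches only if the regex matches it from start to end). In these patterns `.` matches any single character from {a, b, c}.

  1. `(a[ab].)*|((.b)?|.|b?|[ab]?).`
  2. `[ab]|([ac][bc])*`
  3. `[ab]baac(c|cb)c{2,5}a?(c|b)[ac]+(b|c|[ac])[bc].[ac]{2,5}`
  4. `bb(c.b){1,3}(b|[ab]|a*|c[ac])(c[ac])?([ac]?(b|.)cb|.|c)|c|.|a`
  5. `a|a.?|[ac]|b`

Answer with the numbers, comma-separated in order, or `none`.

1, 2, 5

1 → match
2 → match
3 → no match
4 → no match
5 → match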